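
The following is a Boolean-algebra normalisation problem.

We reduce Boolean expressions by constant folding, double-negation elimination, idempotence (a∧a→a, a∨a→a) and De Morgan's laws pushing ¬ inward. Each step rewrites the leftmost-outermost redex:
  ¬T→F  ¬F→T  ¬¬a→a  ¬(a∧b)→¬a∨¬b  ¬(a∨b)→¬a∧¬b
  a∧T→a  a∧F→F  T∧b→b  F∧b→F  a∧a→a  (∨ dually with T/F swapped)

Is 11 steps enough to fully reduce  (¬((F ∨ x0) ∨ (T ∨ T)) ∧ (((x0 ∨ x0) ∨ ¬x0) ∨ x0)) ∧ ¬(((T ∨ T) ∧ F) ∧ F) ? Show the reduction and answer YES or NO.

  start: (¬((F ∨ x0) ∨ (T ∨ T)) ∧ (((x0 ∨ x0) ∨ ¬x0) ∨ x0)) ∧ ¬(((T ∨ T) ∧ F) ∧ F)
  [1] ((¬(F ∨ x0) ∧ ¬(T ∨ T)) ∧ (((x0 ∨ x0) ∨ ¬x0) ∨ x0)) ∧ ¬(((T ∨ T) ∧ F) ∧ F)
  [2] (((¬F ∧ ¬x0) ∧ ¬(T ∨ T)) ∧ (((x0 ∨ x0) ∨ ¬x0) ∨ x0)) ∧ ¬(((T ∨ T) ∧ F) ∧ F)
  [3] (((T ∧ ¬x0) ∧ ¬(T ∨ T)) ∧ (((x0 ∨ x0) ∨ ¬x0) ∨ x0)) ∧ ¬(((T ∨ T) ∧ F) ∧ F)
  [4] ((¬x0 ∧ ¬(T ∨ T)) ∧ (((x0 ∨ x0) ∨ ¬x0) ∨ x0)) ∧ ¬(((T ∨ T) ∧ F) ∧ F)
  [5] ((¬x0 ∧ (¬T ∧ ¬T)) ∧ (((x0 ∨ x0) ∨ ¬x0) ∨ x0)) ∧ ¬(((T ∨ T) ∧ F) ∧ F)
  [6] ((¬x0 ∧ ¬T) ∧ (((x0 ∨ x0) ∨ ¬x0) ∨ x0)) ∧ ¬(((T ∨ T) ∧ F) ∧ F)
  [7] ((¬x0 ∧ F) ∧ (((x0 ∨ x0) ∨ ¬x0) ∨ x0)) ∧ ¬(((T ∨ T) ∧ F) ∧ F)
  [8] (F ∧ (((x0 ∨ x0) ∨ ¬x0) ∨ x0)) ∧ ¬(((T ∨ T) ∧ F) ∧ F)
  [9] F ∧ ¬(((T ∨ T) ∧ F) ∧ F)
  [10] F

Answer: YES — reaches normal form F in 10 ≤ 11 steps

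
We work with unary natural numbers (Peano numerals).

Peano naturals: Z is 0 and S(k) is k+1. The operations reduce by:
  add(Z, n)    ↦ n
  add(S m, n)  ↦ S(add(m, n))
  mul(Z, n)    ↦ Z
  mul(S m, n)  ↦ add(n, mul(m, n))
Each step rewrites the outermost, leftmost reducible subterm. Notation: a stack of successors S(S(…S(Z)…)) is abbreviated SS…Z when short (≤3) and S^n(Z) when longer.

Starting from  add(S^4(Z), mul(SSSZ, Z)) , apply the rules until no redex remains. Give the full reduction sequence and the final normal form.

  start: add(S^4(Z), mul(SSSZ, Z))
  step 1: S(add(SSSZ, mul(SSSZ, Z)))
  step 2: S(S(add(SSZ, mul(SSSZ, Z))))
  step 3: S(S(S(add(SZ, mul(SSSZ, Z)))))
  step 4: S(S(S(S(add(Z, mul(SSSZ, Z))))))
  step 5: S(S(S(S(mul(SSSZ, Z)))))
  step 6: S(S(S(S(add(Z, mul(SSZ, Z))))))
  step 7: S(S(S(S(mul(SSZ, Z)))))
  step 8: S(S(S(S(add(Z, mul(SZ, Z))))))
  step 9: S(S(S(S(mul(SZ, Z)))))
  step 10: S(S(S(S(add(Z, mul(Z, Z))))))
  step 11: S(S(S(S(mul(Z, Z)))))
  step 12: S^4(Z)

Answer: normal form = S^4(Z)  (in 12 steps)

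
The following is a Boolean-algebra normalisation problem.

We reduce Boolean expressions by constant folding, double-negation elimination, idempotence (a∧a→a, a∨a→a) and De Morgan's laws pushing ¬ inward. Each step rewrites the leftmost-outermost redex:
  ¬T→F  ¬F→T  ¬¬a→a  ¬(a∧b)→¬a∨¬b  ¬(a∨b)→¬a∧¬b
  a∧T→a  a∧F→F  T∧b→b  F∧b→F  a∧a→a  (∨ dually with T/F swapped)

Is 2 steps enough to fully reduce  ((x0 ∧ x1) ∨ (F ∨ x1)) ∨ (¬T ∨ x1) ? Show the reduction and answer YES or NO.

  start: ((x0 ∧ x1) ∨ (F ∨ x1)) ∨ (¬T ∨ x1)
  →1  ((x0 ∧ x1) ∨ x1) ∨ (¬T ∨ x1)
  →2  ((x0 ∧ x1) ∨ x1) ∨ (F ∨ x1)

Answer: NO — after 2 steps the term is ((x0 ∧ x1) ∨ x1) ∨ (F ∨ x1), not yet normal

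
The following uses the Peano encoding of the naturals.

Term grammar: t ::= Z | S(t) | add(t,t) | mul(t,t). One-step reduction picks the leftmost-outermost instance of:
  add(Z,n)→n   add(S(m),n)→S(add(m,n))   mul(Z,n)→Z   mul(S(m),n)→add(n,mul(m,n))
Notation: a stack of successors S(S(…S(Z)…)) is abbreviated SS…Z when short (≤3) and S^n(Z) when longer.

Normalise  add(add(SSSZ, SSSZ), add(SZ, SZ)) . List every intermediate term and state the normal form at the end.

Answer: normal form = S^8(Z)  (in 13 steps)

Working:
  start: add(add(SSSZ, SSSZ), add(SZ, SZ))
  [1] add(S(add(SSZ, SSSZ)), add(SZ, SZ))
  [2] S(add(add(SSZ, SSSZ), add(SZ, SZ)))
  [3] S(add(S(add(SZ, SSSZ)), add(SZ, SZ)))
  [4] S(S(add(add(SZ, SSSZ), add(SZ, SZ))))
  [5] S(S(add(S(add(Z, SSSZ)), add(SZ, SZ))))
  [6] S(S(S(add(add(Z, SSSZ), add(SZ, SZ)))))
  [7] S(S(S(add(SSSZ, add(SZ, SZ)))))
  [8] S(S(S(S(add(SSZ, add(SZ, SZ))))))
  [9] S(S(S(S(S(add(SZ, add(SZ, SZ)))))))
  [10] S(S(S(S(S(S(add(Z, add(SZ, SZ))))))))
  [11] S(S(S(S(S(S(add(SZ, SZ)))))))
  [12] S(S(S(S(S(S(S(add(Z, SZ))))))))
  [13] S^8(Z)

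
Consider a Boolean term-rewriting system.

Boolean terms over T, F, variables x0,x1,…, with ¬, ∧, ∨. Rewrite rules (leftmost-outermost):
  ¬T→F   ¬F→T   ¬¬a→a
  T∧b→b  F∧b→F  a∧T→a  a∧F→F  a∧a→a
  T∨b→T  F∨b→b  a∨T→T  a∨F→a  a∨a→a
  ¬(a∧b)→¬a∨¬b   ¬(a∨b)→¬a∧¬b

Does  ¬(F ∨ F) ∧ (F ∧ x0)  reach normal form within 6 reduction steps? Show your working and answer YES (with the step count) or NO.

  start: ¬(F ∨ F) ∧ (F ∧ x0)
  step 1: (¬F ∧ ¬F) ∧ (F ∧ x0)
  step 2: ¬F ∧ (F ∧ x0)
  step 3: T ∧ (F ∧ x0)
  step 4: F ∧ x0
  step 5: F

Answer: YES — reaches normal form F in 5 ≤ 6 steps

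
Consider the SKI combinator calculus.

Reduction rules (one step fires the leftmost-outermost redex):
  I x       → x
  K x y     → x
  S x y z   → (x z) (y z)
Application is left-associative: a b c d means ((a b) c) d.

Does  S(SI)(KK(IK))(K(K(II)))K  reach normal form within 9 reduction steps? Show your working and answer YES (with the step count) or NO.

  start: S(SI)(KK(IK))(K(K(II)))K
  step 1: SI(K(K(II)))(KK(IK)(K(K(II))))K
  step 2: I(KK(IK)(K(K(II))))(K(K(II))(KK(IK)(K(K(II)))))K
  step 3: KK(IK)(K(K(II)))(K(K(II))(KK(IK)(K(K(II)))))K
  step 4: K(K(K(II)))(K(K(II))(KK(IK)(K(K(II)))))K
  step 5: K(K(II))K
  step 6: K(II)
  step 7: KI

Answer: YES — reaches normal form KI in 7 ≤ 9 steps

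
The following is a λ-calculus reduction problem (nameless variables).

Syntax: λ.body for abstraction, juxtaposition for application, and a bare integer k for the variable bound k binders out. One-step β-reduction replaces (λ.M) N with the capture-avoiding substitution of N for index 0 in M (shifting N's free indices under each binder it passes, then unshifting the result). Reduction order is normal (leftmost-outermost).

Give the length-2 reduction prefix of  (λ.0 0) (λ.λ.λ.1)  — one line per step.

  start: (λ.0 0) (λ.λ.λ.1)
  →1  (λ.λ.λ.1) (λ.λ.λ.1)
  →2  λ.λ.1

Answer: after 2 steps: λ.λ.1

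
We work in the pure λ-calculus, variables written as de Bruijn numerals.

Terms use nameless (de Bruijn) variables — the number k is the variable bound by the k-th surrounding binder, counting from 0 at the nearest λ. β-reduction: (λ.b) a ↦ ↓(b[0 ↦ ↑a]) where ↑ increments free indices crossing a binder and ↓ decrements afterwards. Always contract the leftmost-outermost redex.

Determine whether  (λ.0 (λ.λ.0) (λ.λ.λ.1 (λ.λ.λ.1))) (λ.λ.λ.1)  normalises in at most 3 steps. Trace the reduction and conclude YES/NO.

Answer: YES — reaches normal form λ.λ.λ.λ.1 (λ.λ.λ.1) in 3 ≤ 3 steps

Working:
  start: (λ.0 (λ.λ.0) (λ.λ.λ.1 (λ.λ.λ.1))) (λ.λ.λ.1)
  [1] (λ.λ.λ.1) (λ.λ.0) (λ.λ.λ.1 (λ.λ.λ.1))
  [2] (λ.λ.1) (λ.λ.λ.1 (λ.λ.λ.1))
  [3] λ.λ.λ.λ.1 (λ.λ.λ.1)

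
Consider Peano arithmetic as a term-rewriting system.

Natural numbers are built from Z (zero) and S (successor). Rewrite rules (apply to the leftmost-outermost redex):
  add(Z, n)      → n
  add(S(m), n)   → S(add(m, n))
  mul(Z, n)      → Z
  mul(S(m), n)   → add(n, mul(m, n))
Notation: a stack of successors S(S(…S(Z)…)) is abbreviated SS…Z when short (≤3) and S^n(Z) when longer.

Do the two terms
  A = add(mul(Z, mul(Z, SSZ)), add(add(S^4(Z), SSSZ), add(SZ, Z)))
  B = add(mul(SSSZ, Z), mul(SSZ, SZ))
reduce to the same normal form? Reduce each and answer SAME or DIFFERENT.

Answer: DIFFERENT — A ⇓ S^8(Z), B ⇓ SSZ

Reduction:
Term A:
  start: add(mul(Z, mul(Z, SSZ)), add(add(S^4(Z), SSSZ), add(SZ, Z)))
  step 1: add(Z, add(add(S^4(Z), SSSZ), add(SZ, Z)))
  step 2: add(add(S^4(Z), SSSZ), add(SZ, Z))
  step 3: add(S(add(SSSZ, SSSZ)), add(SZ, Z))
  step 4: S(add(add(SSSZ, SSSZ), add(SZ, Z)))
  step 5: S(add(S(add(SSZ, SSSZ)), add(SZ, Z)))
  step 6: S(S(add(add(SSZ, SSSZ), add(SZ, Z))))
  step 7: S(S(add(S(add(SZ, SSSZ)), add(SZ, Z))))
  step 8: S(S(S(add(add(SZ, SSSZ), add(SZ, Z)))))
  step 9: S(S(S(add(S(add(Z, SSSZ)), add(SZ, Z)))))
  step 10: S(S(S(S(add(add(Z, SSSZ), add(SZ, Z))))))
  step 11: S(S(S(S(add(SSSZ, add(SZ, Z))))))
  step 12: S(S(S(S(S(add(SSZ, add(SZ, Z)))))))
  step 13: S(S(S(S(S(S(add(SZ, add(SZ, Z))))))))
  step 14: S(S(S(S(S(S(S(add(Z, add(SZ, Z)))))))))
  step 15: S(S(S(S(S(S(S(add(SZ, Z))))))))
  step 16: S(S(S(S(S(S(S(S(add(Z, Z)))))))))
  step 17: S^8(Z)

Term B:
  start: add(mul(SSSZ, Z), mul(SSZ, SZ))
  step 1: add(add(Z, mul(SSZ, Z)), mul(SSZ, SZ))
  step 2: add(mul(SSZ, Z), mul(SSZ, SZ))
  step 3: add(add(Z, mul(SZ, Z)), mul(SSZ, SZ))
  step 4: add(mul(SZ, Z), mul(SSZ, SZ))
  step 5: add(add(Z, mul(Z, Z)), mul(SSZ, SZ))
  step 6: add(mul(Z, Z), mul(SSZ, SZ))
  step 7: add(Z, mul(SSZ, SZ))
  step 8: mul(SSZ, SZ)
  step 9: add(SZ, mul(SZ, SZ))
  step 10: S(add(Z, mul(SZ, SZ)))
  step 11: S(mul(SZ, SZ))
  step 12: S(add(SZ, mul(Z, SZ)))
  step 13: S(S(add(Z, mul(Z, SZ))))
  step 14: S(S(mul(Z, SZ)))
  step 15: SSZ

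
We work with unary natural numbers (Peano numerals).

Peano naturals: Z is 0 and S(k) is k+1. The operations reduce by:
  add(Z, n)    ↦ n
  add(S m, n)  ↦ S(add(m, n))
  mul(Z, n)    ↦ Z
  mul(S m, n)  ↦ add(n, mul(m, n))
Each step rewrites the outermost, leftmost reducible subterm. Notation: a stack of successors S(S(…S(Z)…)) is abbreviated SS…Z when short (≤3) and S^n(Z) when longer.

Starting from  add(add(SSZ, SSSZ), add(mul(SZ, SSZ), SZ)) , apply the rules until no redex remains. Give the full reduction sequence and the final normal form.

Answer: normal form = S^8(Z)  (in 17 steps)

Reduction:
  start: add(add(SSZ, SSSZ), add(mul(SZ, SSZ), SZ))
  [1] add(S(add(SZ, SSSZ)), add(mul(SZ, SSZ), SZ))
  [2] S(add(add(SZ, SSSZ), add(mul(SZ, SSZ), SZ)))
  [3] S(add(S(add(Z, SSSZ)), add(mul(SZ, SSZ), SZ)))
  [4] S(S(add(add(Z, SSSZ), add(mul(SZ, SSZ), SZ))))
  [5] S(S(add(SSSZ, add(mul(SZ, SSZ), SZ))))
  [6] S(S(S(add(SSZ, add(mul(SZ, SSZ), SZ)))))
  [7] S(S(S(S(add(SZ, add(mul(SZ, SSZ), SZ))))))
  [8] S(S(S(S(S(add(Z, add(mul(SZ, SSZ), SZ)))))))
  [9] S(S(S(S(S(add(mul(SZ, SSZ), SZ))))))
  [10] S(S(S(S(S(add(add(SSZ, mul(Z, SSZ)), SZ))))))
  [11] S(S(S(S(S(add(S(add(SZ, mul(Z, SSZ))), SZ))))))
  [12] S(S(S(S(S(S(add(add(SZ, mul(Z, SSZ)), SZ)))))))
  [13] S(S(S(S(S(S(add(S(add(Z, mul(Z, SSZ))), SZ)))))))
  [14] S(S(S(S(S(S(S(add(add(Z, mul(Z, SSZ)), SZ))))))))
  [15] S(S(S(S(S(S(S(add(mul(Z, SSZ), SZ))))))))
  [16] S(S(S(S(S(S(S(add(Z, SZ))))))))
  [17] S^8(Z)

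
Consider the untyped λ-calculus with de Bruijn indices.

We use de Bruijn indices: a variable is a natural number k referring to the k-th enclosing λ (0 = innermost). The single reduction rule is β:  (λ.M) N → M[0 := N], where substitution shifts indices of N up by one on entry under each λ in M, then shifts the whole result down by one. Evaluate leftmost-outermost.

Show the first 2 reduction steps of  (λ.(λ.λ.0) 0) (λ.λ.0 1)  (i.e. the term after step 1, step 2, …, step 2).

  start: (λ.(λ.λ.0) 0) (λ.λ.0 1)
  →1  (λ.λ.0) (λ.λ.0 1)
  →2  λ.0

Answer: after 2 steps: λ.0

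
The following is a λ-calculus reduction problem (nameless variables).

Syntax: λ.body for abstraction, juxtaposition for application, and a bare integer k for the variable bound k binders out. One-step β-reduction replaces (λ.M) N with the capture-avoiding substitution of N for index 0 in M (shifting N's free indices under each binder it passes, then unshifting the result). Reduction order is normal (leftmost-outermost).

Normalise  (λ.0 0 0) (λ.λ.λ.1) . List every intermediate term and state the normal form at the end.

Answer: normal form = λ.λ.λ.λ.1  (in 3 steps)

Derivation:
  start: (λ.0 0 0) (λ.λ.λ.1)
  step 1: (λ.λ.λ.1) (λ.λ.λ.1) (λ.λ.λ.1)
  step 2: (λ.λ.1) (λ.λ.λ.1)
  step 3: λ.λ.λ.λ.1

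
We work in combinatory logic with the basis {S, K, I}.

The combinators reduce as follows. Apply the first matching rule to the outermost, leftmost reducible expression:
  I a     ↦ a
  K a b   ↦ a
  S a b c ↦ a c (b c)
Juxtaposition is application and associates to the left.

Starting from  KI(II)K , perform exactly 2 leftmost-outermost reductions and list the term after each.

  start: KI(II)K
  [1] IK
  [2] K

Answer: after 2 steps: K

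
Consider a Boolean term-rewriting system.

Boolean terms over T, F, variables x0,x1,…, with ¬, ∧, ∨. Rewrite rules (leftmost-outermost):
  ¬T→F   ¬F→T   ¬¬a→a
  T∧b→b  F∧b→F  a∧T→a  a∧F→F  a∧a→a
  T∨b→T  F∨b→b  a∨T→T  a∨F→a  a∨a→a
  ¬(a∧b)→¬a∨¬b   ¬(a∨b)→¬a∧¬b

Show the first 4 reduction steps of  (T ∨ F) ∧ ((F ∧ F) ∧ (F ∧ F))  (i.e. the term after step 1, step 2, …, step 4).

  start: (T ∨ F) ∧ ((F ∧ F) ∧ (F ∧ F))
  step 1: T ∧ ((F ∧ F) ∧ (F ∧ F))
  step 2: (F ∧ F) ∧ (F ∧ F)
  step 3: F ∧ F
  step 4: F

Answer: after 4 steps: F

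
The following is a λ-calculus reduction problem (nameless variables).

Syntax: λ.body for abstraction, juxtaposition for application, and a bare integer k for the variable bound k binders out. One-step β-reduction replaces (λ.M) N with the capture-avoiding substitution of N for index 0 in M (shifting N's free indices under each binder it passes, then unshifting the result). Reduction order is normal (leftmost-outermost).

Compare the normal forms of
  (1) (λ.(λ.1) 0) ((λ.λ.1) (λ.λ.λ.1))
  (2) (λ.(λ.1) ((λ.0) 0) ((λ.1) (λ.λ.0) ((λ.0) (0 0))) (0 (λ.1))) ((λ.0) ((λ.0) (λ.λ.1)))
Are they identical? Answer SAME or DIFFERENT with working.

Answer: SAME — A ⇓ λ.λ.λ.λ.1, B ⇓ λ.λ.λ.λ.1

Reduction:
Term A:
  start: (λ.(λ.1) 0) ((λ.λ.1) (λ.λ.λ.1))
  [1] (λ.(λ.λ.1) (λ.λ.λ.1)) ((λ.λ.1) (λ.λ.λ.1))
  [2] (λ.λ.1) (λ.λ.λ.1)
  [3] λ.λ.λ.λ.1

Term B:
  start: (λ.(λ.1) ((λ.0) 0) ((λ.1) (λ.λ.0) ((λ.0) (0 0))) (0 (λ.1))) ((λ.0) ((λ.0) (λ.λ.1)))
  [1] (λ.(λ.0) ((λ.0) (λ.λ.1))) ((λ.0) ((λ.0) ((λ.0) (λ.λ.1)))) ((λ.(λ.0) ((λ.0) (λ.λ.1))) (λ.λ.0) ((λ.0) ((λ.0) ((λ.0) (λ.λ.1)) ((λ.0) ((λ.0) (λ.λ.1)))))) ((λ.0) ((λ.0) (λ.λ.1)) (λ.(λ.0) ((λ.0) (λ.λ.1))))
  [2] (λ.0) ((λ.0) (λ.λ.1)) ((λ.(λ.0) ((λ.0) (λ.λ.1))) (λ.λ.0) ((λ.0) ((λ.0) ((λ.0) (λ.λ.1)) ((λ.0) ((λ.0) (λ.λ.1)))))) ((λ.0) ((λ.0) (λ.λ.1)) (λ.(λ.0) ((λ.0) (λ.λ.1))))
  [3] (λ.0) (λ.λ.1) ((λ.(λ.0) ((λ.0) (λ.λ.1))) (λ.λ.0) ((λ.0) ((λ.0) ((λ.0) (λ.λ.1)) ((λ.0) ((λ.0) (λ.λ.1)))))) ((λ.0) ((λ.0) (λ.λ.1)) (λ.(λ.0) ((λ.0) (λ.λ.1))))
  [4] (λ.λ.1) ((λ.(λ.0) ((λ.0) (λ.λ.1))) (λ.λ.0) ((λ.0) ((λ.0) ((λ.0) (λ.λ.1)) ((λ.0) ((λ.0) (λ.λ.1)))))) ((λ.0) ((λ.0) (λ.λ.1)) (λ.(λ.0) ((λ.0) (λ.λ.1))))
  [5] (λ.(λ.(λ.0) ((λ.0) (λ.λ.1))) (λ.λ.0) ((λ.0) ((λ.0) ((λ.0) (λ.λ.1)) ((λ.0) ((λ.0) (λ.λ.1)))))) ((λ.0) ((λ.0) (λ.λ.1)) (λ.(λ.0) ((λ.0) (λ.λ.1))))
  [6] (λ.(λ.0) ((λ.0) (λ.λ.1))) (λ.λ.0) ((λ.0) ((λ.0) ((λ.0) (λ.λ.1)) ((λ.0) ((λ.0) (λ.λ.1)))))
  [7] (λ.0) ((λ.0) (λ.λ.1)) ((λ.0) ((λ.0) ((λ.0) (λ.λ.1)) ((λ.0) ((λ.0) (λ.λ.1)))))
  [8] (λ.0) (λ.λ.1) ((λ.0) ((λ.0) ((λ.0) (λ.λ.1)) ((λ.0) ((λ.0) (λ.λ.1)))))
  [9] (λ.λ.1) ((λ.0) ((λ.0) ((λ.0) (λ.λ.1)) ((λ.0) ((λ.0) (λ.λ.1)))))
  [10] λ.(λ.0) ((λ.0) ((λ.0) (λ.λ.1)) ((λ.0) ((λ.0) (λ.λ.1))))
  [11] λ.(λ.0) ((λ.0) (λ.λ.1)) ((λ.0) ((λ.0) (λ.λ.1)))
  [12] λ.(λ.0) (λ.λ.1) ((λ.0) ((λ.0) (λ.λ.1)))
  [13] λ.(λ.λ.1) ((λ.0) ((λ.0) (λ.λ.1)))
  [14] λ.λ.(λ.0) ((λ.0) (λ.λ.1))
  [15] λ.λ.(λ.0) (λ.λ.1)
  [16] λ.λ.λ.λ.1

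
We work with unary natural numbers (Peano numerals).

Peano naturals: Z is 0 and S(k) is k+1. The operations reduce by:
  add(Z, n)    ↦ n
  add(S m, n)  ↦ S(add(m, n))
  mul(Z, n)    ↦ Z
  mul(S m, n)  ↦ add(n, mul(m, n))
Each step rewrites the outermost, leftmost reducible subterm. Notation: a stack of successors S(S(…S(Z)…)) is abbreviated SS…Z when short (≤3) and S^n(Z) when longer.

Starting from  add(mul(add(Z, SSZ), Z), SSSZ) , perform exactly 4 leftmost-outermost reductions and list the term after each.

Answer: after 4 steps: add(add(Z, mul(Z, Z)), SSSZ)

Working:
  start: add(mul(add(Z, SSZ), Z), SSSZ)
  →1  add(mul(SSZ, Z), SSSZ)
  →2  add(add(Z, mul(SZ, Z)), SSSZ)
  →3  add(mul(SZ, Z), SSSZ)
  →4  add(add(Z, mul(Z, Z)), SSSZ)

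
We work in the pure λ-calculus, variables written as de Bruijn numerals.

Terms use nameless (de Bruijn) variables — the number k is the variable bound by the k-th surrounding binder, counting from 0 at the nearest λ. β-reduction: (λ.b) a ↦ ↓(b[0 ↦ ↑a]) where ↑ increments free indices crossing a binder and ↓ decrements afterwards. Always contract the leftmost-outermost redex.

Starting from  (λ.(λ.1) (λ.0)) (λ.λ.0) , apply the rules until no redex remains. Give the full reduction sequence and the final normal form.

Answer: normal form = λ.λ.0  (in 2 steps)

Derivation:
  start: (λ.(λ.1) (λ.0)) (λ.λ.0)
  [1] (λ.λ.λ.0) (λ.0)
  [2] λ.λ.0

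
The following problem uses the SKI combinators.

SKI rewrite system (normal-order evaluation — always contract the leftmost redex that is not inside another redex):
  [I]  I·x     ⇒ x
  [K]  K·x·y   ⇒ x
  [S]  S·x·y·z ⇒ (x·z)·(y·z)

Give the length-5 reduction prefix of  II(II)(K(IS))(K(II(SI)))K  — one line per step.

  start: II(II)(K(IS))(K(II(SI)))K
  [1] I(II)(K(IS))(K(II(SI)))K
  [2] II(K(IS))(K(II(SI)))K
  [3] I(K(IS))(K(II(SI)))K
  [4] K(IS)(K(II(SI)))K
  [5] ISK

Answer: after 5 steps: ISK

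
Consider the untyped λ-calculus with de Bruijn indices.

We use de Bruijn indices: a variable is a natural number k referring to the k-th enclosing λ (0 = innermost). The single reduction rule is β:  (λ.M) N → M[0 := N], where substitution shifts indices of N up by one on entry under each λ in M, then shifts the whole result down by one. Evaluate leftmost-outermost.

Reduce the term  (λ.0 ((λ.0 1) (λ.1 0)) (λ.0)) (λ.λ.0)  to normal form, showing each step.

  start: (λ.0 ((λ.0 1) (λ.1 0)) (λ.0)) (λ.λ.0)
  →1  (λ.λ.0) ((λ.0 (λ.λ.0)) (λ.(λ.λ.0) 0)) (λ.0)
  →2  (λ.0) (λ.0)
  →3  λ.0

Answer: normal form = λ.0  (in 3 steps)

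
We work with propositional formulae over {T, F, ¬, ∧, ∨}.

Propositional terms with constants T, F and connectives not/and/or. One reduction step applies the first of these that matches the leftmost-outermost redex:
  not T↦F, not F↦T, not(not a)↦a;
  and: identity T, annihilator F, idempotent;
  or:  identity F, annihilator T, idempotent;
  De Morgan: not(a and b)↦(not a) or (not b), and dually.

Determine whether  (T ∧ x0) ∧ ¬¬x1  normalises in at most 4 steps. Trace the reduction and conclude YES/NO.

Answer: YES — reaches normal form x0 ∧ x1 in 2 ≤ 4 steps

Reduction:
  start: (T ∧ x0) ∧ ¬¬x1
  step 1: x0 ∧ ¬¬x1
  step 2: x0 ∧ x1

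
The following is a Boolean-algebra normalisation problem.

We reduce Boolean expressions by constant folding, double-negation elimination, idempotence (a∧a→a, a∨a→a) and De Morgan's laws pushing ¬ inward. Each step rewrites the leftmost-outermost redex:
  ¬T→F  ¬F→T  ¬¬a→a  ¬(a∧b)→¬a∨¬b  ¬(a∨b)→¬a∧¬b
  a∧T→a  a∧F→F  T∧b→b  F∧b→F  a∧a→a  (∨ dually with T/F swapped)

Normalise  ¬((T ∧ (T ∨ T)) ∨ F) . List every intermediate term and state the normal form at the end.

  start: ¬((T ∧ (T ∨ T)) ∨ F)
  step 1: ¬(T ∧ (T ∨ T)) ∧ ¬F
  step 2: (¬T ∨ ¬(T ∨ T)) ∧ ¬F
  step 3: (F ∨ ¬(T ∨ T)) ∧ ¬F
  step 4: ¬(T ∨ T) ∧ ¬F
  step 5: (¬T ∧ ¬T) ∧ ¬F
  step 6: ¬T ∧ ¬F
  step 7: F ∧ ¬F
  step 8: F

Answer: normal form = F  (in 8 steps)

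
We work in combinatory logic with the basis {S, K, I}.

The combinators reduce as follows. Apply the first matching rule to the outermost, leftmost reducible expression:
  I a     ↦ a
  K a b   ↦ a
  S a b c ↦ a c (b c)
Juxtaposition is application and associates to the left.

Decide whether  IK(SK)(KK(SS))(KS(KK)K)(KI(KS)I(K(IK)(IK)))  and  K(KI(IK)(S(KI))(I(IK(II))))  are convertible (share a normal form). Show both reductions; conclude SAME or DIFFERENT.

Term A:
  start: IK(SK)(KK(SS))(KS(KK)K)(KI(KS)I(K(IK)(IK)))
  [1] K(SK)(KK(SS))(KS(KK)K)(KI(KS)I(K(IK)(IK)))
  [2] SK(KS(KK)K)(KI(KS)I(K(IK)(IK)))
  [3] K(KI(KS)I(K(IK)(IK)))(KS(KK)K(KI(KS)I(K(IK)(IK))))
  [4] KI(KS)I(K(IK)(IK))
  [5] II(K(IK)(IK))
  [6] I(K(IK)(IK))
  [7] K(IK)(IK)
  [8] IK
  [9] K

Term B:
  start: K(KI(IK)(S(KI))(I(IK(II))))
  [1] K(I(S(KI))(I(IK(II))))
  [2] K(S(KI)(I(IK(II))))
  [3] K(S(KI)(IK(II)))
  [4] K(S(KI)(K(II)))
  [5] K(S(KI)(KI))

Answer: DIFFERENT — A ⇓ K, B ⇓ K(S(KI)(KI))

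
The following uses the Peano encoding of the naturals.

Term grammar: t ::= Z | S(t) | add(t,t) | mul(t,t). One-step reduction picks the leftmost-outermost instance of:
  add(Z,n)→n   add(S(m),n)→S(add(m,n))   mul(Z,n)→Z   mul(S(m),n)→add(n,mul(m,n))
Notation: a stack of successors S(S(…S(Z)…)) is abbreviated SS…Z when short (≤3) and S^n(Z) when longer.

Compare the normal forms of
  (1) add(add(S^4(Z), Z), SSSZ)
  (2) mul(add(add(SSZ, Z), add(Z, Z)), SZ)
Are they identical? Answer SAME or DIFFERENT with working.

Answer: DIFFERENT — A ⇓ S^7(Z), B ⇓ SSZ

Working:
Term A:
  start: add(add(S^4(Z), Z), SSSZ)
  →1  add(S(add(SSSZ, Z)), SSSZ)
  →2  S(add(add(SSSZ, Z), SSSZ))
  →3  S(add(S(add(SSZ, Z)), SSSZ))
  →4  S(S(add(add(SSZ, Z), SSSZ)))
  →5  S(S(add(S(add(SZ, Z)), SSSZ)))
  →6  S(S(S(add(add(SZ, Z), SSSZ))))
  →7  S(S(S(add(S(add(Z, Z)), SSSZ))))
  →8  S(S(S(S(add(add(Z, Z), SSSZ)))))
  →9  S(S(S(S(add(Z, SSSZ)))))
  →10  S^7(Z)

Term B:
  start: mul(add(add(SSZ, Z), add(Z, Z)), SZ)
  →1  mul(add(S(add(SZ, Z)), add(Z, Z)), SZ)
  →2  mul(S(add(add(SZ, Z), add(Z, Z))), SZ)
  →3  add(SZ, mul(add(add(SZ, Z), add(Z, Z)), SZ))
  →4  S(add(Z, mul(add(add(SZ, Z), add(Z, Z)), SZ)))
  →5  S(mul(add(add(SZ, Z), add(Z, Z)), SZ))
  →6  S(mul(add(S(add(Z, Z)), add(Z, Z)), SZ))
  →7  S(mul(S(add(add(Z, Z), add(Z, Z))), SZ))
  →8  S(add(SZ, mul(add(add(Z, Z), add(Z, Z)), SZ)))
  →9  S(S(add(Z, mul(add(add(Z, Z), add(Z, Z)), SZ))))
  →10  S(S(mul(add(add(Z, Z), add(Z, Z)), SZ)))
  →11  S(S(mul(add(Z, add(Z, Z)), SZ)))
  →12  S(S(mul(add(Z, Z), SZ)))
  →13  S(S(mul(Z, SZ)))
  →14  SSZ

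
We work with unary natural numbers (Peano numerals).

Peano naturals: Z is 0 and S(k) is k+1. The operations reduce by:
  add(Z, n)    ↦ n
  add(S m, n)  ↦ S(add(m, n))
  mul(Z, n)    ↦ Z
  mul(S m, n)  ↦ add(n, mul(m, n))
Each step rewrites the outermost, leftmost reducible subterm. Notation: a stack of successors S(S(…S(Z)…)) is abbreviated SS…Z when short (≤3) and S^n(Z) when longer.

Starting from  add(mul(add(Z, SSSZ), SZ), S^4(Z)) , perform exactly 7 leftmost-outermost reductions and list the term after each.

  start: add(mul(add(Z, SSSZ), SZ), S^4(Z))
  step 1: add(mul(SSSZ, SZ), S^4(Z))
  step 2: add(add(SZ, mul(SSZ, SZ)), S^4(Z))
  step 3: add(S(add(Z, mul(SSZ, SZ))), S^4(Z))
  step 4: S(add(add(Z, mul(SSZ, SZ)), S^4(Z)))
  step 5: S(add(mul(SSZ, SZ), S^4(Z)))
  step 6: S(add(add(SZ, mul(SZ, SZ)), S^4(Z)))
  step 7: S(add(S(add(Z, mul(SZ, SZ))), S^4(Z)))

Answer: after 7 steps: S(add(S(add(Z, mul(SZ, SZ))), S^4(Z)))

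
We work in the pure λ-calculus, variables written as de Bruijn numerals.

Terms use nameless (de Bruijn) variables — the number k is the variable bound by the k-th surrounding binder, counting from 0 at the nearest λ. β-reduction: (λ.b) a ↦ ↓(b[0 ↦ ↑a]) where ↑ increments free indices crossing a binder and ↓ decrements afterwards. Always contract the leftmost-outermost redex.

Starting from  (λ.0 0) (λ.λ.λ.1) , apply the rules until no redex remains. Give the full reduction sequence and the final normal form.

Answer: normal form = λ.λ.1  (in 2 steps)

Reduction:
  start: (λ.0 0) (λ.λ.λ.1)
  step 1: (λ.λ.λ.1) (λ.λ.λ.1)
  step 2: λ.λ.1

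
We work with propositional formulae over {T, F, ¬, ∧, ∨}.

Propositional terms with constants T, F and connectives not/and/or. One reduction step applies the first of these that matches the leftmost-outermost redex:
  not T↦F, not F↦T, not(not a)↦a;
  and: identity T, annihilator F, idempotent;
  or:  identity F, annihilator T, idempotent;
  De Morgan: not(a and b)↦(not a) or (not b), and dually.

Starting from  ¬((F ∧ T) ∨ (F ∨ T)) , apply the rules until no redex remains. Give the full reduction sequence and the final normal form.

Answer: normal form = F  (in 9 steps)

Working:
  start: ¬((F ∧ T) ∨ (F ∨ T))
  →1  ¬(F ∧ T) ∧ ¬(F ∨ T)
  →2  (¬F ∨ ¬T) ∧ ¬(F ∨ T)
  →3  (T ∨ ¬T) ∧ ¬(F ∨ T)
  →4  T ∧ ¬(F ∨ T)
  →5  ¬(F ∨ T)
  →6  ¬F ∧ ¬T
  →7  T ∧ ¬T
  →8  ¬T
  →9  F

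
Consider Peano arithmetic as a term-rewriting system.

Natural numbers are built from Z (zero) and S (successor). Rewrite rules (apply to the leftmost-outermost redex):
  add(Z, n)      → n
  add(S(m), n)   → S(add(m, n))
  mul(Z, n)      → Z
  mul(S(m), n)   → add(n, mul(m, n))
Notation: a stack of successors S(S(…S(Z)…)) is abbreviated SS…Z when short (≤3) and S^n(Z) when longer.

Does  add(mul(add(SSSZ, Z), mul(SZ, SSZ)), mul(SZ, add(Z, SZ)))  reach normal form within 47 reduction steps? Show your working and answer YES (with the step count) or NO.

  start: add(mul(add(SSSZ, Z), mul(SZ, SSZ)), mul(SZ, add(Z, SZ)))
  →1  add(mul(S(add(SSZ, Z)), mul(SZ, SSZ)), mul(SZ, add(Z, SZ)))
  →2  add(add(mul(SZ, SSZ), mul(add(SSZ, Z), mul(SZ, SSZ))), mul(SZ, add(Z, SZ)))
  →3  add(add(add(SSZ, mul(Z, SSZ)), mul(add(SSZ, Z), mul(SZ, SSZ))), mul(SZ, add(Z, SZ)))
  →4  add(add(S(add(SZ, mul(Z, SSZ))), mul(add(SSZ, Z), mul(SZ, SSZ))), mul(SZ, add(Z, SZ)))
  →5  add(S(add(add(SZ, mul(Z, SSZ)), mul(add(SSZ, Z), mul(SZ, SSZ)))), mul(SZ, add(Z, SZ)))
  →6  S(add(add(add(SZ, mul(Z, SSZ)), mul(add(SSZ, Z), mul(SZ, SSZ))), mul(SZ, add(Z, SZ))))
  →7  S(add(add(S(add(Z, mul(Z, SSZ))), mul(add(SSZ, Z), mul(SZ, SSZ))), mul(SZ, add(Z, SZ))))
  →8  S(add(S(add(add(Z, mul(Z, SSZ)), mul(add(SSZ, Z), mul(SZ, SSZ)))), mul(SZ, add(Z, SZ))))
  →9  S(S(add(add(add(Z, mul(Z, SSZ)), mul(add(SSZ, Z), mul(SZ, SSZ))), mul(SZ, add(Z, SZ)))))
  →10  S(S(add(add(mul(Z, SSZ), mul(add(SSZ, Z), mul(SZ, SSZ))), mul(SZ, add(Z, SZ)))))
  →11  S(S(add(add(Z, mul(add(SSZ, Z), mul(SZ, SSZ))), mul(SZ, add(Z, SZ)))))
  →12  S(S(add(mul(add(SSZ, Z), mul(SZ, SSZ)), mul(SZ, add(Z, SZ)))))
  →13  S(S(add(mul(S(add(SZ, Z)), mul(SZ, SSZ)), mul(SZ, add(Z, SZ)))))
  →14  S(S(add(add(mul(SZ, SSZ), mul(add(SZ, Z), mul(SZ, SSZ))), mul(SZ, add(Z, SZ)))))
  →15  S(S(add(add(add(SSZ, mul(Z, SSZ)), mul(add(SZ, Z), mul(SZ, SSZ))), mul(SZ, add(Z, SZ)))))
  →16  S(S(add(add(S(add(SZ, mul(Z, SSZ))), mul(add(SZ, Z), mul(SZ, SSZ))), mul(SZ, add(Z, SZ)))))
  →17  S(S(add(S(add(add(SZ, mul(Z, SSZ)), mul(add(SZ, Z), mul(SZ, SSZ)))), mul(SZ, add(Z, SZ)))))
  →18  S(S(S(add(add(add(SZ, mul(Z, SSZ)), mul(add(SZ, Z), mul(SZ, SSZ))), mul(SZ, add(Z, SZ))))))
  →19  S(S(S(add(add(S(add(Z, mul(Z, SSZ))), mul(add(SZ, Z), mul(SZ, SSZ))), mul(SZ, add(Z, SZ))))))
  →20  S(S(S(add(S(add(add(Z, mul(Z, SSZ)), mul(add(SZ, Z), mul(SZ, SSZ)))), mul(SZ, add(Z, SZ))))))
  →21  S(S(S(S(add(add(add(Z, mul(Z, SSZ)), mul(add(SZ, Z), mul(SZ, SSZ))), mul(SZ, add(Z, SZ)))))))
  →22  S(S(S(S(add(add(mul(Z, SSZ), mul(add(SZ, Z), mul(SZ, SSZ))), mul(SZ, add(Z, SZ)))))))
  →23  S(S(S(S(add(add(Z, mul(add(SZ, Z), mul(SZ, SSZ))), mul(SZ, add(Z, SZ)))))))
  →24  S(S(S(S(add(mul(add(SZ, Z), mul(SZ, SSZ)), mul(SZ, add(Z, SZ)))))))
  →25  S(S(S(S(add(mul(S(add(Z, Z)), mul(SZ, SSZ)), mul(SZ, add(Z, SZ)))))))
  →26  S(S(S(S(add(add(mul(SZ, SSZ), mul(add(Z, Z), mul(SZ, SSZ))), mul(SZ, add(Z, SZ)))))))
  →27  S(S(S(S(add(add(add(SSZ, mul(Z, SSZ)), mul(add(Z, Z), mul(SZ, SSZ))), mul(SZ, add(Z, SZ)))))))
  →28  S(S(S(S(add(add(S(add(SZ, mul(Z, SSZ))), mul(add(Z, Z), mul(SZ, SSZ))), mul(SZ, add(Z, SZ)))))))
  →29  S(S(S(S(add(S(add(add(SZ, mul(Z, SSZ)), mul(add(Z, Z), mul(SZ, SSZ)))), mul(SZ, add(Z, SZ)))))))
  →30  S(S(S(S(S(add(add(add(SZ, mul(Z, SSZ)), mul(add(Z, Z), mul(SZ, SSZ))), mul(SZ, add(Z, SZ))))))))
  →31  S(S(S(S(S(add(add(S(add(Z, mul(Z, SSZ))), mul(add(Z, Z), mul(SZ, SSZ))), mul(SZ, add(Z, SZ))))))))
  →32  S(S(S(S(S(add(S(add(add(Z, mul(Z, SSZ)), mul(add(Z, Z), mul(SZ, SSZ)))), mul(SZ, add(Z, SZ))))))))
  →33  S(S(S(S(S(S(add(add(add(Z, mul(Z, SSZ)), mul(add(Z, Z), mul(SZ, SSZ))), mul(SZ, add(Z, SZ)))))))))
  →34  S(S(S(S(S(S(add(add(mul(Z, SSZ), mul(add(Z, Z), mul(SZ, SSZ))), mul(SZ, add(Z, SZ)))))))))
  →35  S(S(S(S(S(S(add(add(Z, mul(add(Z, Z), mul(SZ, SSZ))), mul(SZ, add(Z, SZ)))))))))
  →36  S(S(S(S(S(S(add(mul(add(Z, Z), mul(SZ, SSZ)), mul(SZ, add(Z, SZ)))))))))
  →37  S(S(S(S(S(S(add(mul(Z, mul(SZ, SSZ)), mul(SZ, add(Z, SZ)))))))))
  →38  S(S(S(S(S(S(add(Z, mul(SZ, add(Z, SZ)))))))))
  →39  S(S(S(S(S(S(mul(SZ, add(Z, SZ))))))))
  →40  S(S(S(S(S(S(add(add(Z, SZ), mul(Z, add(Z, SZ)))))))))
  →41  S(S(S(S(S(S(add(SZ, mul(Z, add(Z, SZ)))))))))
  →42  S(S(S(S(S(S(S(add(Z, mul(Z, add(Z, SZ))))))))))
  →43  S(S(S(S(S(S(S(mul(Z, add(Z, SZ)))))))))
  →44  S^7(Z)

Answer: YES — reaches normal form S^7(Z) in 44 ≤ 47 steps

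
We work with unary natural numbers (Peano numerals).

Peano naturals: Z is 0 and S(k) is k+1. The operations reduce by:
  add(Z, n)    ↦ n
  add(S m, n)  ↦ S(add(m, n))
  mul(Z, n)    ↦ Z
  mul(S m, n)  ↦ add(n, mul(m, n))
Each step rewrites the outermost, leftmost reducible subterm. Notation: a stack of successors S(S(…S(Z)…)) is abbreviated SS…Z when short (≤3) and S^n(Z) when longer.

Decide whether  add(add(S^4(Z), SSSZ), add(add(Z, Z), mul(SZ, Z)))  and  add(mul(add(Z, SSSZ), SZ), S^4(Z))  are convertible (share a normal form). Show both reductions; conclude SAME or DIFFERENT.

Answer: SAME — A ⇓ S^7(Z), B ⇓ S^7(Z)

Reduction:
Term A:
  start: add(add(S^4(Z), SSSZ), add(add(Z, Z), mul(SZ, Z)))
  [1] add(S(add(SSSZ, SSSZ)), add(add(Z, Z), mul(SZ, Z)))
  [2] S(add(add(SSSZ, SSSZ), add(add(Z, Z), mul(SZ, Z))))
  [3] S(add(S(add(SSZ, SSSZ)), add(add(Z, Z), mul(SZ, Z))))
  [4] S(S(add(add(SSZ, SSSZ), add(add(Z, Z), mul(SZ, Z)))))
  [5] S(S(add(S(add(SZ, SSSZ)), add(add(Z, Z), mul(SZ, Z)))))
  [6] S(S(S(add(add(SZ, SSSZ), add(add(Z, Z), mul(SZ, Z))))))
  [7] S(S(S(add(S(add(Z, SSSZ)), add(add(Z, Z), mul(SZ, Z))))))
  [8] S(S(S(S(add(add(Z, SSSZ), add(add(Z, Z), mul(SZ, Z)))))))
  [9] S(S(S(S(add(SSSZ, add(add(Z, Z), mul(SZ, Z)))))))
  [10] S(S(S(S(S(add(SSZ, add(add(Z, Z), mul(SZ, Z))))))))
  [11] S(S(S(S(S(S(add(SZ, add(add(Z, Z), mul(SZ, Z)))))))))
  [12] S(S(S(S(S(S(S(add(Z, add(add(Z, Z), mul(SZ, Z))))))))))
  [13] S(S(S(S(S(S(S(add(add(Z, Z), mul(SZ, Z)))))))))
  [14] S(S(S(S(S(S(S(add(Z, mul(SZ, Z)))))))))
  [15] S(S(S(S(S(S(S(mul(SZ, Z))))))))
  [16] S(S(S(S(S(S(S(add(Z, mul(Z, Z)))))))))
  [17] S(S(S(S(S(S(S(mul(Z, Z))))))))
  [18] S^7(Z)

Term B:
  start: add(mul(add(Z, SSSZ), SZ), S^4(Z))
  [1] add(mul(SSSZ, SZ), S^4(Z))
  [2] add(add(SZ, mul(SSZ, SZ)), S^4(Z))
  [3] add(S(add(Z, mul(SSZ, SZ))), S^4(Z))
  [4] S(add(add(Z, mul(SSZ, SZ)), S^4(Z)))
  [5] S(add(mul(SSZ, SZ), S^4(Z)))
  [6] S(add(add(SZ, mul(SZ, SZ)), S^4(Z)))
  [7] S(add(S(add(Z, mul(SZ, SZ))), S^4(Z)))
  [8] S(S(add(add(Z, mul(SZ, SZ)), S^4(Z))))
  [9] S(S(add(mul(SZ, SZ), S^4(Z))))
  [10] S(S(add(add(SZ, mul(Z, SZ)), S^4(Z))))
  [11] S(S(add(S(add(Z, mul(Z, SZ))), S^4(Z))))
  [12] S(S(S(add(add(Z, mul(Z, SZ)), S^4(Z)))))
  [13] S(S(S(add(mul(Z, SZ), S^4(Z)))))
  [14] S(S(S(add(Z, S^4(Z)))))
  [15] S^7(Z)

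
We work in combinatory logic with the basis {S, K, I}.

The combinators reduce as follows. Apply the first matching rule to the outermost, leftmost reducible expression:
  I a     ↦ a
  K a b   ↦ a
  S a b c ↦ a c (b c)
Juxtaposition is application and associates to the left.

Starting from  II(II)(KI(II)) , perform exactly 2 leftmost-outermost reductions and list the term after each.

  start: II(II)(KI(II))
  [1] I(II)(KI(II))
  [2] II(KI(II))

Answer: after 2 steps: II(KI(II))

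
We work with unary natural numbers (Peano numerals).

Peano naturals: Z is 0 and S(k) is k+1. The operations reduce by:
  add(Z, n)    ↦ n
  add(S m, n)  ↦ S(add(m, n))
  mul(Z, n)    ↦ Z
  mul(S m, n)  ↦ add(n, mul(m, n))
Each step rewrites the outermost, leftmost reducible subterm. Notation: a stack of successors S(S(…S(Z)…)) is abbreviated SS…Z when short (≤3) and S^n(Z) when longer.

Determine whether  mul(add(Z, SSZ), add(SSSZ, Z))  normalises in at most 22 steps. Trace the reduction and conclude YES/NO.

  start: mul(add(Z, SSZ), add(SSSZ, Z))
  [1] mul(SSZ, add(SSSZ, Z))
  [2] add(add(SSSZ, Z), mul(SZ, add(SSSZ, Z)))
  [3] add(S(add(SSZ, Z)), mul(SZ, add(SSSZ, Z)))
  [4] S(add(add(SSZ, Z), mul(SZ, add(SSSZ, Z))))
  [5] S(add(S(add(SZ, Z)), mul(SZ, add(SSSZ, Z))))
  [6] S(S(add(add(SZ, Z), mul(SZ, add(SSSZ, Z)))))
  [7] S(S(add(S(add(Z, Z)), mul(SZ, add(SSSZ, Z)))))
  [8] S(S(S(add(add(Z, Z), mul(SZ, add(SSSZ, Z))))))
  [9] S(S(S(add(Z, mul(SZ, add(SSSZ, Z))))))
  [10] S(S(S(mul(SZ, add(SSSZ, Z)))))
  [11] S(S(S(add(add(SSSZ, Z), mul(Z, add(SSSZ, Z))))))
  [12] S(S(S(add(S(add(SSZ, Z)), mul(Z, add(SSSZ, Z))))))
  [13] S(S(S(S(add(add(SSZ, Z), mul(Z, add(SSSZ, Z)))))))
  [14] S(S(S(S(add(S(add(SZ, Z)), mul(Z, add(SSSZ, Z)))))))
  [15] S(S(S(S(S(add(add(SZ, Z), mul(Z, add(SSSZ, Z))))))))
  [16] S(S(S(S(S(add(S(add(Z, Z)), mul(Z, add(SSSZ, Z))))))))
  [17] S(S(S(S(S(S(add(add(Z, Z), mul(Z, add(SSSZ, Z)))))))))
  [18] S(S(S(S(S(S(add(Z, mul(Z, add(SSSZ, Z)))))))))
  [19] S(S(S(S(S(S(mul(Z, add(SSSZ, Z))))))))
  [20] S^6(Z)

Answer: YES — reaches normal form S^6(Z) in 20 ≤ 22 steps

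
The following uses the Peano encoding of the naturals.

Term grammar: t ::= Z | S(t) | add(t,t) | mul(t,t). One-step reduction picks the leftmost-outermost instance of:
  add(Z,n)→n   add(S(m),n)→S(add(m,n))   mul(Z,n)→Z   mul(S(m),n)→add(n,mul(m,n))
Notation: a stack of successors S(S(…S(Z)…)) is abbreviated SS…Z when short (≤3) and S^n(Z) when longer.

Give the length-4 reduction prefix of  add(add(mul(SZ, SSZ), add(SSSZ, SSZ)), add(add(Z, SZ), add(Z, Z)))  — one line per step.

  start: add(add(mul(SZ, SSZ), add(SSSZ, SSZ)), add(add(Z, SZ), add(Z, Z)))
  [1] add(add(add(SSZ, mul(Z, SSZ)), add(SSSZ, SSZ)), add(add(Z, SZ), add(Z, Z)))
  [2] add(add(S(add(SZ, mul(Z, SSZ))), add(SSSZ, SSZ)), add(add(Z, SZ), add(Z, Z)))
  [3] add(S(add(add(SZ, mul(Z, SSZ)), add(SSSZ, SSZ))), add(add(Z, SZ), add(Z, Z)))
  [4] S(add(add(add(SZ, mul(Z, SSZ)), add(SSSZ, SSZ)), add(add(Z, SZ), add(Z, Z))))

Answer: after 4 steps: S(add(add(add(SZ, mul(Z, SSZ)), add(SSSZ, SSZ)), add(add(Z, SZ), add(Z, Z))))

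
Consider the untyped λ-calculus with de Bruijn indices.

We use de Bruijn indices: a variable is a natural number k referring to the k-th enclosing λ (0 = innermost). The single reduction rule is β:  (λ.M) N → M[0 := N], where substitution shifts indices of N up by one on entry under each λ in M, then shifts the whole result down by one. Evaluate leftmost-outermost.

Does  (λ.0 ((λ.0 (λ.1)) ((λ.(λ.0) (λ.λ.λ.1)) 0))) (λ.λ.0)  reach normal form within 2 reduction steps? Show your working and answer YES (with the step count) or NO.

Answer: YES — reaches normal form λ.0 in 2 ≤ 2 steps

Reduction:
  start: (λ.0 ((λ.0 (λ.1)) ((λ.(λ.0) (λ.λ.λ.1)) 0))) (λ.λ.0)
  →1  (λ.λ.0) ((λ.0 (λ.1)) ((λ.(λ.0) (λ.λ.λ.1)) (λ.λ.0)))
  →2  λ.0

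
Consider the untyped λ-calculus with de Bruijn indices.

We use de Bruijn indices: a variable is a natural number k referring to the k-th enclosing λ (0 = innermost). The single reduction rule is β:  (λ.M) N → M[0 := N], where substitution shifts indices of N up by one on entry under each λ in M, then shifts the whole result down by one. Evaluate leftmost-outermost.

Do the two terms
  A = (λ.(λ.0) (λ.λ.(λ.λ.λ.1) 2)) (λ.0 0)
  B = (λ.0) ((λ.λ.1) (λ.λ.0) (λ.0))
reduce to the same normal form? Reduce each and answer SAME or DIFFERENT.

Term A:
  start: (λ.(λ.0) (λ.λ.(λ.λ.λ.1) 2)) (λ.0 0)
  step 1: (λ.0) (λ.λ.(λ.λ.λ.1) (λ.0 0))
  step 2: λ.λ.(λ.λ.λ.1) (λ.0 0)
  step 3: λ.λ.λ.λ.1

Term B:
  start: (λ.0) ((λ.λ.1) (λ.λ.0) (λ.0))
  step 1: (λ.λ.1) (λ.λ.0) (λ.0)
  step 2: (λ.λ.λ.0) (λ.0)
  step 3: λ.λ.0

Answer: DIFFERENT — A ⇓ λ.λ.λ.λ.1, B ⇓ λ.λ.0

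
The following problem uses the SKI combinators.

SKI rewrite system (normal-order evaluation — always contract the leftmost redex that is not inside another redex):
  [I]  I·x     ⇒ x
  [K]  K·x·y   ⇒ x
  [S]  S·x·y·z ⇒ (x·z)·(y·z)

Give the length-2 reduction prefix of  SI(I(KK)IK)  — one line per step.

  start: SI(I(KK)IK)
  [1] SI(KKIK)
  [2] SI(KK)

Answer: after 2 steps: SI(KK)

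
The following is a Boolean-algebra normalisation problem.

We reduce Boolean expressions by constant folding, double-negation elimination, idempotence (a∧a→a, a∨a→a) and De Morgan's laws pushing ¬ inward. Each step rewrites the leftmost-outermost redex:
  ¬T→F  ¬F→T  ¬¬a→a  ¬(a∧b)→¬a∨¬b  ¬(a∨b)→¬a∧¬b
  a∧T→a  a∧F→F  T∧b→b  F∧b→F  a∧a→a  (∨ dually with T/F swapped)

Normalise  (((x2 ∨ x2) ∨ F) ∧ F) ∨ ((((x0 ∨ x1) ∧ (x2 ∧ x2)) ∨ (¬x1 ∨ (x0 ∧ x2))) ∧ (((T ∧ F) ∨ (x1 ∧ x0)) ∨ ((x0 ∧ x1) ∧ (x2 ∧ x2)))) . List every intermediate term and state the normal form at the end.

Answer: normal form = (((x0 ∨ x1) ∧ x2) ∨ (¬x1 ∨ (x0 ∧ x2))) ∧ ((x1 ∧ x0) ∨ ((x0 ∧ x1) ∧ x2))  (in 6 steps)

Working:
  start: (((x2 ∨ x2) ∨ F) ∧ F) ∨ ((((x0 ∨ x1) ∧ (x2 ∧ x2)) ∨ (¬x1 ∨ (x0 ∧ x2))) ∧ (((T ∧ F) ∨ (x1 ∧ x0)) ∨ ((x0 ∧ x1) ∧ (x2 ∧ x2))))
  [1] F ∨ ((((x0 ∨ x1) ∧ (x2 ∧ x2)) ∨ (¬x1 ∨ (x0 ∧ x2))) ∧ (((T ∧ F) ∨ (x1 ∧ x0)) ∨ ((x0 ∧ x1) ∧ (x2 ∧ x2))))
  [2] (((x0 ∨ x1) ∧ (x2 ∧ x2)) ∨ (¬x1 ∨ (x0 ∧ x2))) ∧ (((T ∧ F) ∨ (x1 ∧ x0)) ∨ ((x0 ∧ x1) ∧ (x2 ∧ x2)))
  [3] (((x0 ∨ x1) ∧ x2) ∨ (¬x1 ∨ (x0 ∧ x2))) ∧ (((T ∧ F) ∨ (x1 ∧ x0)) ∨ ((x0 ∧ x1) ∧ (x2 ∧ x2)))
  [4] (((x0 ∨ x1) ∧ x2) ∨ (¬x1 ∨ (x0 ∧ x2))) ∧ ((F ∨ (x1 ∧ x0)) ∨ ((x0 ∧ x1) ∧ (x2 ∧ x2)))
  [5] (((x0 ∨ x1) ∧ x2) ∨ (¬x1 ∨ (x0 ∧ x2))) ∧ ((x1 ∧ x0) ∨ ((x0 ∧ x1) ∧ (x2 ∧ x2)))
  [6] (((x0 ∨ x1) ∧ x2) ∨ (¬x1 ∨ (x0 ∧ x2))) ∧ ((x1 ∧ x0) ∨ ((x0 ∧ x1) ∧ x2))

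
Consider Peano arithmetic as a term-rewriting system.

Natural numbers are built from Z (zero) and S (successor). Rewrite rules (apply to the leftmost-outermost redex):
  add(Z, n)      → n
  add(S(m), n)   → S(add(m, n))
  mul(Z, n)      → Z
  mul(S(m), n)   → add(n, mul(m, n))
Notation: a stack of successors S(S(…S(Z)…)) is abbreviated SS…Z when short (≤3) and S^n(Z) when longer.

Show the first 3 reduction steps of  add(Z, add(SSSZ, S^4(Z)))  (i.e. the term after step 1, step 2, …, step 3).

Answer: after 3 steps: S(S(add(SZ, S^4(Z))))

Reduction:
  start: add(Z, add(SSSZ, S^4(Z)))
  →1  add(SSSZ, S^4(Z))
  →2  S(add(SSZ, S^4(Z)))
  →3  S(S(add(SZ, S^4(Z))))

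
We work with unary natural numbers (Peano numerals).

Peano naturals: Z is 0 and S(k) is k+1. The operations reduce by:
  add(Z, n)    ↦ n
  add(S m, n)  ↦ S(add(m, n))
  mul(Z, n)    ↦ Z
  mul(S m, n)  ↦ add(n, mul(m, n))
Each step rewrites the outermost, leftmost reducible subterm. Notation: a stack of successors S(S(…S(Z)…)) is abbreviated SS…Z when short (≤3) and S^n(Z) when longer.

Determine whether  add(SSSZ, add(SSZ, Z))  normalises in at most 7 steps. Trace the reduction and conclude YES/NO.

Answer: YES — reaches normal form S^5(Z) in 7 ≤ 7 steps

Working:
  start: add(SSSZ, add(SSZ, Z))
  step 1: S(add(SSZ, add(SSZ, Z)))
  step 2: S(S(add(SZ, add(SSZ, Z))))
  step 3: S(S(S(add(Z, add(SSZ, Z)))))
  step 4: S(S(S(add(SSZ, Z))))
  step 5: S(S(S(S(add(SZ, Z)))))
  step 6: S(S(S(S(S(add(Z, Z))))))
  step 7: S^5(Z)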